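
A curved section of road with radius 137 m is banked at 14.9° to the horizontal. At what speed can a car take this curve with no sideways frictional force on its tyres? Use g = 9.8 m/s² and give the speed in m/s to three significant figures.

On a frictionless banked curve, N sinθ = mv²/r and N cosθ = mg, so tanθ = v²/(rg).
v = √(r g tanθ) = √(137 × 9.8 × tan 14.9°) = √(137 × 9.8 × 0.2661) = √357.2 = 18.90 m/s.

18.9 m/s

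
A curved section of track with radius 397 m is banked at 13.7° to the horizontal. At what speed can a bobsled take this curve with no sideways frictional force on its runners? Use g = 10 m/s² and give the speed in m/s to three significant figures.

31.1 m/s

On a frictionless banked curve, N sinθ = mv²/r and N cosθ = mg, so tanθ = v²/(rg).
v = √(r g tanθ) = √(397 × 10.0 × tan 13.7°) = √(397 × 10.0 × 0.2438) = √967.8 = 31.11 m/s.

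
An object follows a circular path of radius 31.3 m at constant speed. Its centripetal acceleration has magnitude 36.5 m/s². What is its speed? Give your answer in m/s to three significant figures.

a_c = v²/r ⇒ v = √(a_c · r) = √(36.5 × 31.3) = √1142 = 33.80 m/s.

33.8 m/s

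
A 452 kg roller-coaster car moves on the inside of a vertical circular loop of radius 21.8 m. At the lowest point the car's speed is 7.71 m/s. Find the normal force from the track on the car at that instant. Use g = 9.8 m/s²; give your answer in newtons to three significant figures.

At the lowest point, N points up (toward the centre) and the weight mg points down (away from the centre), so the net inward force is N − mg = mv²/r.
N = m(v²/r + g) = 452 × ((7.71)²/21.8 + 9.8) = 452 × (2.727 + 9.8) = 452 × 12.53 = 5662 N.

5660 N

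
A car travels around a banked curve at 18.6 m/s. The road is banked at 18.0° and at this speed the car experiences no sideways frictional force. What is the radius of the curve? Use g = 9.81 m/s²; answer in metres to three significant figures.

Frictionless banking: tanθ = v²/(rg), so r = v²/(g tanθ).
r = (18.6)²/(9.81 × tan 18.0°) = 346.0/(9.81 × 0.3249) = 346.0/3.187 = 108.5 m.

109 m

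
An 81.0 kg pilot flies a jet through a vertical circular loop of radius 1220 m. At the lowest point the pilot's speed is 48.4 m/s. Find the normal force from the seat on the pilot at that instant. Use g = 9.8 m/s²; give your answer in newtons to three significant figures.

At the lowest point, N points up (toward the centre) and the weight mg points down (away from the centre), so the net inward force is N − mg = mv²/r.
N = m(v²/r + g) = 81.0 × ((48.4)²/1220 + 9.8) = 81.0 × (1.920 + 9.8) = 81.0 × 11.72 = 949.3 N.

949 N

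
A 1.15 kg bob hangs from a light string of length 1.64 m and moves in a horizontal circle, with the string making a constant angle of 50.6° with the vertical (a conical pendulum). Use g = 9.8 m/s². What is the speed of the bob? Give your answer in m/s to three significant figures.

The radius of the circle is r = L sinθ = 1.64 × sin 50.6° = 1.267 m.
Horizontally T sinθ = mv²/r and vertically T cosθ = mg, so tanθ = v²/(rg).
v = √(r g tanθ) = √(1.267 × 9.8 × 1.217) = √15.12 = 3.888 m/s.

3.89 m/s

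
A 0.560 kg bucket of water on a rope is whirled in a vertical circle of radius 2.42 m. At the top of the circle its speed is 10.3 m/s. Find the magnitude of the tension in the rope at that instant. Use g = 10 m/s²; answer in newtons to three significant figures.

18.9 N

At the top, both T and the weight mg point inward (toward the centre), so T + mg = mv²/r.
T = m(v²/r − g) = 0.560 × ((10.3)²/2.42 − 10.0) = 0.560 × (43.84 − 10.0) = 0.560 × 33.84 = 18.95 N.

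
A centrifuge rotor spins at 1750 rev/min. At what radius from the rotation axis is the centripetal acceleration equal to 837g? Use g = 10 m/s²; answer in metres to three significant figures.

ω = 1750 rev/min × 2π/60 = 183.3 rad/s.
a_c = ω²r = 837g ⇒ r = 837 × 10.0 / (183.3)² = 8370/33580 = 0.2492 m.

0.249 m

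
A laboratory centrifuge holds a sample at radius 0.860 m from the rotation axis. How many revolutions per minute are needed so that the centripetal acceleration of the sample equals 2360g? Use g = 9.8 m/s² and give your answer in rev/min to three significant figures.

Require ω²r = 2360g, so ω = √(2360 × 9.8/0.860) = 164.0 rad/s.
In rev/min: ω × 60/(2π) = 164.0 × 60/(2π) = 1566 rev/min.

1570 rev/min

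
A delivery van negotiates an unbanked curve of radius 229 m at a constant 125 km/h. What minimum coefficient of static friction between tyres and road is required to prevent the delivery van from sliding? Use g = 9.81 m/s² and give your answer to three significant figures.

v = 125/3.6 = 34.72 m/s.
Friction provides the centripetal force: μ_s m g = m v²/r, so μ_s = v²/(g r) = (34.72)²/(9.81 × 229) = 1206/2246 = 0.5367.

0.537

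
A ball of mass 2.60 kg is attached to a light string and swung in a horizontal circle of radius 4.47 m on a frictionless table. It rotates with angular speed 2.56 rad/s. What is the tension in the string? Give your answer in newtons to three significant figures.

v = ωr = 2.56 × 4.47 = 11.44 m/s.
The tension is the only horizontal force, so it supplies the full centripetal force: T = m v²/r = 2.60 × (11.44)²/4.47 = 2.60 × 130.9/4.47 = 76.17 N.

76.2 N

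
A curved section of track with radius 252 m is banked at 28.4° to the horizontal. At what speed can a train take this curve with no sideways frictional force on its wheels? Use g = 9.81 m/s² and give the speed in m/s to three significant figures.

36.6 m/s

On a frictionless banked curve, N sinθ = mv²/r and N cosθ = mg, so tanθ = v²/(rg).
v = √(r g tanθ) = √(252 × 9.81 × tan 28.4°) = √(252 × 9.81 × 0.5407) = √1337 = 36.56 m/s.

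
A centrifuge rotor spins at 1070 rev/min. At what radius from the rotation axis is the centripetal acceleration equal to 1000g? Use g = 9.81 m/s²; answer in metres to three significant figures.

ω = 1070 rev/min × 2π/60 = 112.1 rad/s.
a_c = ω²r = 1000g ⇒ r = 1000 × 9.81 / (112.1)² = 9810/12560 = 0.7813 m.

0.781 m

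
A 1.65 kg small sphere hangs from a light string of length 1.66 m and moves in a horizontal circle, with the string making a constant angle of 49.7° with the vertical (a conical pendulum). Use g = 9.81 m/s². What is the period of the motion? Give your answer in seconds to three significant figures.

r = L sinθ = 1.266 m. From T sinθ = mω²r and T cosθ = mg: tanθ = ω²r/g, so ω² = g tanθ / r = g/(L cosθ).
ω = √(g/(L cosθ)) = √(9.81/(1.66 × 0.6468)) = √9.137 = 3.023 rad/s.
Period = 2π/ω = 2.079 s.

2.08 s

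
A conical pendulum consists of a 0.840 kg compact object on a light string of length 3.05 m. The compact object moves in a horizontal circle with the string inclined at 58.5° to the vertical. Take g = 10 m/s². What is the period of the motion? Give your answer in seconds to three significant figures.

r = L sinθ = 2.601 m. From T sinθ = mω²r and T cosθ = mg: tanθ = ω²r/g, so ω² = g tanθ / r = g/(L cosθ).
ω = √(g/(L cosθ)) = √(10.0/(3.05 × 0.5225)) = √6.275 = 2.505 rad/s.
Period = 2π/ω = 2.508 s.

2.51 s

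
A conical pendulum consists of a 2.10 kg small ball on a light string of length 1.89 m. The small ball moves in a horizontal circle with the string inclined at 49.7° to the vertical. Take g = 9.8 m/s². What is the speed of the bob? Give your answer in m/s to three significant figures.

4.08 m/s

The radius of the circle is r = L sinθ = 1.89 × sin 49.7° = 1.441 m.
Horizontally T sinθ = mv²/r and vertically T cosθ = mg, so tanθ = v²/(rg).
v = √(r g tanθ) = √(1.441 × 9.8 × 1.179) = √16.66 = 4.081 m/s.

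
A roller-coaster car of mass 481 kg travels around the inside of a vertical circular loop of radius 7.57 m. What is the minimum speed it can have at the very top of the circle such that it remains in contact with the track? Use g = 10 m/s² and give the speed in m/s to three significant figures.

At the highest point the centre is directly below, so both the weight and N act inward: N + mg = mv²/r.
At minimum speed N → 0, so mg = mv_min²/r ⇒ v_min = √(g r) = √(10.0 × 7.57) = 8.701 m/s.

8.70 m/s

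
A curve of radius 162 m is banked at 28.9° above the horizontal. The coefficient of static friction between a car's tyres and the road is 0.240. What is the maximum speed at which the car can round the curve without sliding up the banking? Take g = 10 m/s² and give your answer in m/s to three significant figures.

38.5 m/s

At the maximum speed, friction acts down the slope at its limiting value f = μN. Radially (horizontal, toward centre): N sinθ + μN cosθ = mv²/r. Vertically: N cosθ − μN sinθ = mg.
Dividing: v² = r g (sinθ + μcosθ)/(cosθ − μsinθ).
sinθ + μcosθ = 0.4833 + 0.240×0.8755 = 0.6934; cosθ − μsinθ = 0.8755 − 0.240×0.4833 = 0.7595.
v² = 162 × 10.0 × 0.6934/0.7595 = 1479 m²/s², so v = 38.46 m/s.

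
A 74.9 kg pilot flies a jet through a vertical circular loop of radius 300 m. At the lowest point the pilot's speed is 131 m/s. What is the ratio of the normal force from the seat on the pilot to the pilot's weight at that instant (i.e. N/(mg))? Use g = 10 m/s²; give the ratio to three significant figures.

At the bottom, N − mg = mv²/r, so N = m(v²/r + g) and N/(mg) = v²/(rg) + 1 = (131)²/(300 × 10.0) + 1 = 5.720 + 1 = 6.720.

6.72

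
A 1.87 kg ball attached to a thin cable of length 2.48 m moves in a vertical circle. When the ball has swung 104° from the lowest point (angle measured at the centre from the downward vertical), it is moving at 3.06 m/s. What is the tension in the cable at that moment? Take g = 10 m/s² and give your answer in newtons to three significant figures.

Take the radial direction toward the centre of the circle as positive. The component of the weight along the string toward the centre is −mg cos φ (φ measured from the bottom), so Newton's second law along the string gives T − mg cos φ = m v²/r.
cos 104° = -0.2419, so T = m(v²/r + g cos φ) = 1.87 × ((3.06)²/2.48 + 10.0 × -0.2419) = 1.87 × (3.776 + (-2.419)) = 1.87 × 1.356 = 2.537 N.

2.54 N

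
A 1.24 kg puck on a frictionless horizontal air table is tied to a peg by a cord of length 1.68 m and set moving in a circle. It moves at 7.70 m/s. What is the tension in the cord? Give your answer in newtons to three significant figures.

The tension is the only horizontal force, so it supplies the full centripetal force: T = m v²/r = 1.24 × (7.700)²/1.68 = 1.24 × 59.29/1.68 = 43.76 N.

43.8 N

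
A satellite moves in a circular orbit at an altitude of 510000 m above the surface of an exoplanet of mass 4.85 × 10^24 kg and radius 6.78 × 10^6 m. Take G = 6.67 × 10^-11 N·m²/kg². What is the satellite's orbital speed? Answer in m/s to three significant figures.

Orbital radius r = R + h = 6.78 × 10^6 + 510000 = 7.290 × 10^6 m.
Gravity supplies the centripetal force: G M m / r² = m v² / r, so v = √(GM/r).
v = √(6.67 × 10^-11 × 4.85 × 10^24 / 7.290 × 10^6) = √(4.438 × 10^7) = 6661 m/s.

6660 m/s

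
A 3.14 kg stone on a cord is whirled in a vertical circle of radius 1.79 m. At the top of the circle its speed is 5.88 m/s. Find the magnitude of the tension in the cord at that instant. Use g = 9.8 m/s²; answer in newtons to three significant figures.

At the top, both T and the weight mg point inward (toward the centre), so T + mg = mv²/r.
T = m(v²/r − g) = 3.14 × ((5.88)²/1.79 − 9.8) = 3.14 × (19.32 − 9.8) = 3.14 × 9.515 = 29.88 N.

29.9 N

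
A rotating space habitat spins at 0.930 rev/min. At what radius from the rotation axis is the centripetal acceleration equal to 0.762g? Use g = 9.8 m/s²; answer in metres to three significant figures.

787 m

ω = 0.930 rev/min × 2π/60 = 0.09739 rad/s.
a_c = ω²r = 0.762g ⇒ r = 0.762 × 9.8 / (0.09739)² = 7.468/0.009485 = 787.3 m.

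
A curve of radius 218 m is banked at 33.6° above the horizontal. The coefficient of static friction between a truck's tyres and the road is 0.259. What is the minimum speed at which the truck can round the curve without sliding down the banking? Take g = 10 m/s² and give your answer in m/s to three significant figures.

27.5 m/s

At the minimum speed, friction acts up the slope at its limiting value f = μN. Radially (horizontal, toward centre): N sinθ − μN cosθ = mv²/r. Vertically: N cosθ + μN sinθ = mg.
Dividing: v² = r g (sinθ − μcosθ)/(cosθ + μsinθ).
sinθ − μcosθ = 0.5534 − 0.259×0.8329 = 0.3377; cosθ + μsinθ = 0.8329 + 0.259×0.5534 = 0.9762.
v² = 218 × 10.0 × 0.3377/0.9762 = 754.0 m²/s², so v = 27.46 m/s.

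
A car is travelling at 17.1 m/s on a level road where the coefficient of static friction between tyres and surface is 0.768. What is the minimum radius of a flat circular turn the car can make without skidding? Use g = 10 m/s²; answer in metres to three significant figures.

At the limit, μ_s m g = m v²/r, so r_min = v²/(μ_s g) = (17.1)²/(0.768 × 10.0) = 292.4/7.680 = 38.07 m.

38.1 m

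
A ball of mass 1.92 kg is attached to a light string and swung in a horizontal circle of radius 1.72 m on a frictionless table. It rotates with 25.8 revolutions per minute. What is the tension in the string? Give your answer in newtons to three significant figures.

24.1 N

ω = 25.8 rev/min × 2π/60 = 2.702 rad/s, so v = ωr = 2.702 × 1.72 = 4.647 m/s.
The tension is the only horizontal force, so it supplies the full centripetal force: T = m v²/r = 1.92 × (4.647)²/1.72 = 1.92 × 21.60/1.72 = 24.11 N.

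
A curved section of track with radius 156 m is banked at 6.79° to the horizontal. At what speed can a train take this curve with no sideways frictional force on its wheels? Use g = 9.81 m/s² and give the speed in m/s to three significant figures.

13.5 m/s

On a frictionless banked curve, N sinθ = mv²/r and N cosθ = mg, so tanθ = v²/(rg).
v = √(r g tanθ) = √(156 × 9.81 × tan 6.79°) = √(156 × 9.81 × 0.1191) = √182.2 = 13.50 m/s.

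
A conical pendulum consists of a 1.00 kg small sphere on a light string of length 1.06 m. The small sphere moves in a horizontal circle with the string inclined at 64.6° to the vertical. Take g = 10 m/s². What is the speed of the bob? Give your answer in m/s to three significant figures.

4.49 m/s

The radius of the circle is r = L sinθ = 1.06 × sin 64.6° = 0.9575 m.
Horizontally T sinθ = mv²/r and vertically T cosθ = mg, so tanθ = v²/(rg).
v = √(r g tanθ) = √(0.9575 × 10.0 × 2.106) = √20.17 = 4.491 m/s.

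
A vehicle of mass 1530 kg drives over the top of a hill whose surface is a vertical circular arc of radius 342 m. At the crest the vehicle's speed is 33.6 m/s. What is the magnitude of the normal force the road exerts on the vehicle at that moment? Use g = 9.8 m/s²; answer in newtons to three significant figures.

At the crest the centripetal acceleration points downward (toward the centre of the arc), so mg − N = mv²/r.
N = m(g − v²/r) = 1530 × (9.8 − (33.6)²/342) = 1530 × (9.8 − 3.301) = 1530 × 6.499 = 9943 N.

9940 N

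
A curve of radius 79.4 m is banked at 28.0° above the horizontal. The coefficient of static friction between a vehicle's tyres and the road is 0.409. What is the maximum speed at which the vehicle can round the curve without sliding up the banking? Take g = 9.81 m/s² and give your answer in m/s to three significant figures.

30.6 m/s

At the maximum speed, friction acts down the slope at its limiting value f = μN. Radially (horizontal, toward centre): N sinθ + μN cosθ = mv²/r. Vertically: N cosθ − μN sinθ = mg.
Dividing: v² = r g (sinθ + μcosθ)/(cosθ − μsinθ).
sinθ + μcosθ = 0.4695 + 0.409×0.8829 = 0.8306; cosθ − μsinθ = 0.8829 − 0.409×0.4695 = 0.6909.
v² = 79.4 × 9.81 × 0.8306/0.6909 = 936.4 m²/s², so v = 30.60 m/s.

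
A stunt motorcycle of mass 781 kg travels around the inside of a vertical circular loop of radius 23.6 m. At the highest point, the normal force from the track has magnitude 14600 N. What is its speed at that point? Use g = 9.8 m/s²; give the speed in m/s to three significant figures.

25.9 m/s

At the top, N + mg = mv²/r, so v = √(r(N/m + g)) = √(23.6 × (14600/781 + 9.8)) = √(23.6 × 28.49) = √672.5 = 25.93 m/s.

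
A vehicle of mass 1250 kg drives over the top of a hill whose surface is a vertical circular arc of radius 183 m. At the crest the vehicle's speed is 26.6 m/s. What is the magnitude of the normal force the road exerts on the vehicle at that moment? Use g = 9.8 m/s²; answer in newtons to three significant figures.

At the crest the centripetal acceleration points downward (toward the centre of the arc), so mg − N = mv²/r.
N = m(g − v²/r) = 1250 × (9.8 − (26.6)²/183) = 1250 × (9.8 − 3.866) = 1250 × 5.934 = 7417 N.

7420 N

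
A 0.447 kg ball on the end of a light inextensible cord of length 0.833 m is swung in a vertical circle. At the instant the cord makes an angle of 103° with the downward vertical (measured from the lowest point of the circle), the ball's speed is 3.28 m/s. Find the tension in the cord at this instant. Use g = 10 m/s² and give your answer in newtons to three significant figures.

Take the radial direction toward the centre of the circle as positive. The component of the weight along the string toward the centre is −mg cos φ (φ measured from the bottom), so Newton's second law along the string gives T − mg cos φ = m v²/r.
cos 103° = -0.2250, so T = m(v²/r + g cos φ) = 0.447 × ((3.28)²/0.833 + 10.0 × -0.2250) = 0.447 × (12.92 + (-2.250)) = 0.447 × 10.67 = 4.768 N.

4.77 N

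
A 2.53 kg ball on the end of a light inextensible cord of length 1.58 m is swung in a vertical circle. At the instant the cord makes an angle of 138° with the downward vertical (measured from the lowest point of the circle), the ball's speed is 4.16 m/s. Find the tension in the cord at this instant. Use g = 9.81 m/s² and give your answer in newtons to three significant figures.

Take the radial direction toward the centre of the circle as positive. The component of the weight along the string toward the centre is −mg cos φ (φ measured from the bottom), so Newton's second law along the string gives T − mg cos φ = m v²/r.
cos 138° = -0.7431, so T = m(v²/r + g cos φ) = 2.53 × ((4.16)²/1.58 + 9.81 × -0.7431) = 2.53 × (10.95 + (-7.290)) = 2.53 × 3.663 = 9.267 N.

9.27 N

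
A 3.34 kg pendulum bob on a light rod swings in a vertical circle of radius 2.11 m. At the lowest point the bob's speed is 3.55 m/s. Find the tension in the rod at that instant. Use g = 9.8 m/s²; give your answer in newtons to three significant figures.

At the lowest point, T points up (toward the centre) and the weight mg points down (away from the centre), so the net inward force is T − mg = mv²/r.
T = m(v²/r + g) = 3.34 × ((3.55)²/2.11 + 9.8) = 3.34 × (5.973 + 9.8) = 3.34 × 15.77 = 52.68 N.

52.7 N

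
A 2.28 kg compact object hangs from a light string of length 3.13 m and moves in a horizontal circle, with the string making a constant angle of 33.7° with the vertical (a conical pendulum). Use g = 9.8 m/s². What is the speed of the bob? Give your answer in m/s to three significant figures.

The radius of the circle is r = L sinθ = 3.13 × sin 33.7° = 1.737 m.
Horizontally T sinθ = mv²/r and vertically T cosθ = mg, so tanθ = v²/(rg).
v = √(r g tanθ) = √(1.737 × 9.8 × 0.6669) = √11.35 = 3.369 m/s.

3.37 m/s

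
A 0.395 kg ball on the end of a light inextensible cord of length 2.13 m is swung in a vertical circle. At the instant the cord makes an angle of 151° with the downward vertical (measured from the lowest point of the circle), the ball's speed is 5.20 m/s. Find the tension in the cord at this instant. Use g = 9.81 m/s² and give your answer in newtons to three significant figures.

Take the radial direction toward the centre of the circle as positive. The component of the weight along the string toward the centre is −mg cos φ (φ measured from the bottom), so Newton's second law along the string gives T − mg cos φ = m v²/r.
cos 151° = -0.8746, so T = m(v²/r + g cos φ) = 0.395 × ((5.20)²/2.13 + 9.81 × -0.8746) = 0.395 × (12.69 + (-8.580)) = 0.395 × 4.115 = 1.625 N.

1.63 N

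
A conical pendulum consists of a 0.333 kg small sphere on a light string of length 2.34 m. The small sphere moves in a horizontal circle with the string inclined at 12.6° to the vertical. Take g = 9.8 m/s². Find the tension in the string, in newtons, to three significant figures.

Vertically the bob has no acceleration, so T cosθ = mg.
T = mg/cosθ = 0.333 × 9.8 / cos 12.6° = 3.263/0.9759 = 3.344 N.

3.34 N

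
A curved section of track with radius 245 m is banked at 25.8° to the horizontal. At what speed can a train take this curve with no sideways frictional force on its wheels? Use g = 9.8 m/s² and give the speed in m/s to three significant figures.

On a frictionless banked curve, N sinθ = mv²/r and N cosθ = mg, so tanθ = v²/(rg).
v = √(r g tanθ) = √(245 × 9.8 × tan 25.8°) = √(245 × 9.8 × 0.4834) = √1161 = 34.07 m/s.

34.1 m/s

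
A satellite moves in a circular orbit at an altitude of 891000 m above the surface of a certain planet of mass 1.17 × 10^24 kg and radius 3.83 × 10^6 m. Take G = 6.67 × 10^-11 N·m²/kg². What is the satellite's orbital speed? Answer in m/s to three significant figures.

Orbital radius r = R + h = 3.83 × 10^6 + 891000 = 4.721 × 10^6 m.
Gravity supplies the centripetal force: G M m / r² = m v² / r, so v = √(GM/r).
v = √(6.67 × 10^-11 × 1.17 × 10^24 / 4.721 × 10^6) = √(1.653 × 10^7) = 4066 m/s.

4070 m/s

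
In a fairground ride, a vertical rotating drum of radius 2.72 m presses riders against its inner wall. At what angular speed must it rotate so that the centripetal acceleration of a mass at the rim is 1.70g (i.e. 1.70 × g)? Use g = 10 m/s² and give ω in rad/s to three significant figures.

2.50 rad/s

Centripetal acceleration a_c = ω²r. Setting ω²r = 1.70g:
ω = √(1.70g / r) = √(1.70 × 10.0 / 2.72) = √6.250 = 2.500 rad/s.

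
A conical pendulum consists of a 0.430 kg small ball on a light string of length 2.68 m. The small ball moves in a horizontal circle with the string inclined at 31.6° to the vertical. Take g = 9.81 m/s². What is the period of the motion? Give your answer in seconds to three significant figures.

3.03 s

r = L sinθ = 1.404 m. From T sinθ = mω²r and T cosθ = mg: tanθ = ω²r/g, so ω² = g tanθ / r = g/(L cosθ).
ω = √(g/(L cosθ)) = √(9.81/(2.68 × 0.8517)) = √4.298 = 2.073 rad/s.
Period = 2π/ω = 3.031 s.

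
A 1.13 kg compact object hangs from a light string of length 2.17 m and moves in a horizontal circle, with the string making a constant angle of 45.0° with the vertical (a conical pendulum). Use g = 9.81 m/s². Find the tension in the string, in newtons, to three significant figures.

Vertically the bob has no acceleration, so T cosθ = mg.
T = mg/cosθ = 1.13 × 9.81 / cos 45.0° = 11.09/0.7071 = 15.68 N.

15.7 N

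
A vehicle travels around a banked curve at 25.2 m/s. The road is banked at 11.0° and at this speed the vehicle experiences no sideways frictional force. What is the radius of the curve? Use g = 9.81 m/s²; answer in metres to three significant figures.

333 m

Frictionless banking: tanθ = v²/(rg), so r = v²/(g tanθ).
r = (25.2)²/(9.81 × tan 11.0°) = 635.0/(9.81 × 0.1944) = 635.0/1.907 = 333.0 m.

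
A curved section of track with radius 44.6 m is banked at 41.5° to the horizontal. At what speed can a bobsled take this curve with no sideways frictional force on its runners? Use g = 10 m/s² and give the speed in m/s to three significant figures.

19.9 m/s

On a frictionless banked curve, N sinθ = mv²/r and N cosθ = mg, so tanθ = v²/(rg).
v = √(r g tanθ) = √(44.6 × 10.0 × tan 41.5°) = √(44.6 × 10.0 × 0.8847) = √394.6 = 19.86 m/s.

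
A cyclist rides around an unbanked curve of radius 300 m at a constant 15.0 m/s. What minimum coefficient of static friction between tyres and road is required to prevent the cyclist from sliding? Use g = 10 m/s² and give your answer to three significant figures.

Friction provides the centripetal force: μ_s m g = m v²/r, so μ_s = v²/(g r) = (15.00)²/(10.0 × 300) = 225.0/3000 = 0.07500.

0.0750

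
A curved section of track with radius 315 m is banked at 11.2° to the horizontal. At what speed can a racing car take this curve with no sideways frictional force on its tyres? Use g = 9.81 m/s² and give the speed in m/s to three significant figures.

24.7 m/s

On a frictionless banked curve, N sinθ = mv²/r and N cosθ = mg, so tanθ = v²/(rg).
v = √(r g tanθ) = √(315 × 9.81 × tan 11.2°) = √(315 × 9.81 × 0.1980) = √611.9 = 24.74 m/s.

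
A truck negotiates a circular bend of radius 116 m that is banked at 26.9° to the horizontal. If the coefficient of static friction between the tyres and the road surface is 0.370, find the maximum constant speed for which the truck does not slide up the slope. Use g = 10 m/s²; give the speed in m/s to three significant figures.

35.4 m/s

At the maximum speed, friction acts down the slope at its limiting value f = μN. Radially (horizontal, toward centre): N sinθ + μN cosθ = mv²/r. Vertically: N cosθ − μN sinθ = mg.
Dividing: v² = r g (sinθ + μcosθ)/(cosθ − μsinθ).
sinθ + μcosθ = 0.4524 + 0.370×0.8918 = 0.7824; cosθ − μsinθ = 0.8918 − 0.370×0.4524 = 0.7244.
v² = 116 × 10.0 × 0.7824/0.7244 = 1253 m²/s², so v = 35.40 m/s.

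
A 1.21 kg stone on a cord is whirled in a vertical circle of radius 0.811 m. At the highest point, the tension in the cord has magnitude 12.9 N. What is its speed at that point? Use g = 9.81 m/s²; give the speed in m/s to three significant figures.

At the top, T + mg = mv²/r, so v = √(r(T/m + g)) = √(0.811 × (12.9/1.21 + 9.81)) = √(0.811 × 20.47) = √16.60 = 4.075 m/s.

4.07 m/s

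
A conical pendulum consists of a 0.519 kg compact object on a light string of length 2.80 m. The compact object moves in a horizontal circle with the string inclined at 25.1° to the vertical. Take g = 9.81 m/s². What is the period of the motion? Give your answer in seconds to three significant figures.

3.19 s

r = L sinθ = 1.188 m. From T sinθ = mω²r and T cosθ = mg: tanθ = ω²r/g, so ω² = g tanθ / r = g/(L cosθ).
ω = √(g/(L cosθ)) = √(9.81/(2.80 × 0.9056)) = √3.869 = 1.967 rad/s.
Period = 2π/ω = 3.194 s.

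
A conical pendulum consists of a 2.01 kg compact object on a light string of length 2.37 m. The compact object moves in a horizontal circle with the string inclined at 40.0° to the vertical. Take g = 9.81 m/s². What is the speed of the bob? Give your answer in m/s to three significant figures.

The radius of the circle is r = L sinθ = 2.37 × sin 40.0° = 1.523 m.
Horizontally T sinθ = mv²/r and vertically T cosθ = mg, so tanθ = v²/(rg).
v = √(r g tanθ) = √(1.523 × 9.81 × 0.8391) = √12.54 = 3.541 m/s.

3.54 m/s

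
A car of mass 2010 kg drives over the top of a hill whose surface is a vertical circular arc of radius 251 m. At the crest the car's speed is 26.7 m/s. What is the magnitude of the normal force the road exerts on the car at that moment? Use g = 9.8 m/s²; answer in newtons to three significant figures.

At the crest the centripetal acceleration points downward (toward the centre of the arc), so mg − N = mv²/r.
N = m(g − v²/r) = 2010 × (9.8 − (26.7)²/251) = 2010 × (9.8 − 2.840) = 2010 × 6.960 = 13990 N.

14000 N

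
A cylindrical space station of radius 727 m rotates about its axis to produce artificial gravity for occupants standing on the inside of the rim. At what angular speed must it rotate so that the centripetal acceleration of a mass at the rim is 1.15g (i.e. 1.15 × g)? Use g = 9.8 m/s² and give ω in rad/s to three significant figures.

0.125 rad/s

Centripetal acceleration a_c = ω²r. Setting ω²r = 1.15g:
ω = √(1.15g / r) = √(1.15 × 9.8 / 727) = √0.01550 = 0.1245 rad/s.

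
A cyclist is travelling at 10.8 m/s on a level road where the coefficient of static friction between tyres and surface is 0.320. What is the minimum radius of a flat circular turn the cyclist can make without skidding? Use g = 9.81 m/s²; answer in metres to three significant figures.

At the limit, μ_s m g = m v²/r, so r_min = v²/(μ_s g) = (10.8)²/(0.320 × 9.81) = 116.6/3.139 = 37.16 m.

37.2 m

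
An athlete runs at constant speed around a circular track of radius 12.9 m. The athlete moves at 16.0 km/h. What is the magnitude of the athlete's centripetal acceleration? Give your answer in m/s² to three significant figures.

1.53 m/s²

v = 16.0 km/h = 16.0/3.6 = 4.444 m/s.
a_c = v²/r = (4.444)²/12.9 = 19.75/12.9 = 1.531 m/s².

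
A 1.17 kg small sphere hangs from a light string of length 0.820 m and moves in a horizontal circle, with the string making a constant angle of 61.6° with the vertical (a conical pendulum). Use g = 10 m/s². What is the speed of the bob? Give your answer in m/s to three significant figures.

3.65 m/s

The radius of the circle is r = L sinθ = 0.820 × sin 61.6° = 0.7213 m.
Horizontally T sinθ = mv²/r and vertically T cosθ = mg, so tanθ = v²/(rg).
v = √(r g tanθ) = √(0.7213 × 10.0 × 1.849) = √13.34 = 3.652 m/s.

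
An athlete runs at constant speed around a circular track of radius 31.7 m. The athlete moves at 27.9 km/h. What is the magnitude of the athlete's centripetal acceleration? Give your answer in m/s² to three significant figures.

1.89 m/s²

v = 27.9 km/h = 27.9/3.6 = 7.750 m/s.
a_c = v²/r = (7.750)²/31.7 = 60.06/31.7 = 1.895 m/s².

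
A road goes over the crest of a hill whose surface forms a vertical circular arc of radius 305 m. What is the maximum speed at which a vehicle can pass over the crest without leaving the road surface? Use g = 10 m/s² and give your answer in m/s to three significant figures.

55.2 m/s

At the crest the centre of the circle is below the vehicle, so the net downward (centripetal) force is mg − N = mv²/r.
The vehicle leaves the road when N → 0, giving v_max = √(g r) = √(10.0 × 305) = 55.23 m/s.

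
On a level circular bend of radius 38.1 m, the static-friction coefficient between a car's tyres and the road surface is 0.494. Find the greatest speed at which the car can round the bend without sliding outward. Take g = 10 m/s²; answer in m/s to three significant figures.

13.7 m/s

Friction provides the centripetal force on a flat curve. At maximum speed it is at its limiting value: μ_s m g = m v²/r.
Mass cancels: v_max = √(μ_s g r) = √(0.494 × 10.0 × 38.1) = √188.2 = 13.72 m/s.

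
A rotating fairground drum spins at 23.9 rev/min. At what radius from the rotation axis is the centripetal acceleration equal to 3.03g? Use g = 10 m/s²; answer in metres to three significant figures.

4.84 m

ω = 23.9 rev/min × 2π/60 = 2.503 rad/s.
a_c = ω²r = 3.03g ⇒ r = 3.03 × 10.0 / (2.503)² = 30.30/6.264 = 4.837 m.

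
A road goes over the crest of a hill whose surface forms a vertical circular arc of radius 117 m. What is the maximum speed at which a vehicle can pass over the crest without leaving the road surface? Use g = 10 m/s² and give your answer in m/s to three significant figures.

At the crest the centre of the circle is below the vehicle, so the net downward (centripetal) force is mg − N = mv²/r.
The vehicle leaves the road when N → 0, giving v_max = √(g r) = √(10.0 × 117) = 34.21 m/s.

34.2 m/s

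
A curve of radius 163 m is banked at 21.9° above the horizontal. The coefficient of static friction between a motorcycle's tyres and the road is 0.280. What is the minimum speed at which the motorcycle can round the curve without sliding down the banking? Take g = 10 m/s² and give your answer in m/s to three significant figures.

13.4 m/s

At the minimum speed, friction acts up the slope at its limiting value f = μN. Radially (horizontal, toward centre): N sinθ − μN cosθ = mv²/r. Vertically: N cosθ + μN sinθ = mg.
Dividing: v² = r g (sinθ − μcosθ)/(cosθ + μsinθ).
sinθ − μcosθ = 0.3730 − 0.280×0.9278 = 0.1132; cosθ + μsinθ = 0.9278 + 0.280×0.3730 = 1.032.
v² = 163 × 10.0 × 0.1132/1.032 = 178.7 m²/s², so v = 13.37 m/s.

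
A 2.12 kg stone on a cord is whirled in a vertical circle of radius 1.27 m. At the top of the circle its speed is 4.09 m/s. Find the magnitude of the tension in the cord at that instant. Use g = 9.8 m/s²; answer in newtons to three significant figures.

At the top, both T and the weight mg point inward (toward the centre), so T + mg = mv²/r.
T = m(v²/r − g) = 2.12 × ((4.09)²/1.27 − 9.8) = 2.12 × (13.17 − 9.8) = 2.12 × 3.372 = 7.148 N.

7.15 N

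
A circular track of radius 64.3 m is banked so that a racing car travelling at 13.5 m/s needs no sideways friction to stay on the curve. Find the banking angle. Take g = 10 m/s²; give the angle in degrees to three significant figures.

15.8°

With no friction, the horizontal component of the normal force provides the centripetal force: N sinθ = mv²/r, while N cosθ = mg vertically.
Dividing: tanθ = v²/(r g) = (13.5)²/(64.3 × 10.0) = 182.2/643.0 = 0.2834.
θ = arctan(0.2834) = 15.82°.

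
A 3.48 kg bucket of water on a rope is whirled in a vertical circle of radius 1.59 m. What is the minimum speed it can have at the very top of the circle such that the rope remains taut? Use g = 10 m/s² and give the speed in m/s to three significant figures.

At the top, both weight mg and T point toward the centre: T + mg = mv²/r.
At minimum speed T → 0, so mg = mv_min²/r ⇒ v_min = √(g r) = √(10.0 × 1.59) = 3.987 m/s.

3.99 m/s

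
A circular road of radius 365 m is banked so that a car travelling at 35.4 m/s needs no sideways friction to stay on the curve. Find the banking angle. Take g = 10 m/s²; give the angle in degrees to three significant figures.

With no friction, the horizontal component of the normal force provides the centripetal force: N sinθ = mv²/r, while N cosθ = mg vertically.
Dividing: tanθ = v²/(r g) = (35.4)²/(365 × 10.0) = 1253/3650 = 0.3433.
θ = arctan(0.3433) = 18.95°.

18.9°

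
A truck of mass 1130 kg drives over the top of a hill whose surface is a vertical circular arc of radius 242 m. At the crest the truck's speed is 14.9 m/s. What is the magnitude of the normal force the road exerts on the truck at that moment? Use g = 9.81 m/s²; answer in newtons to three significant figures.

10000 N

At the crest the centripetal acceleration points downward (toward the centre of the arc), so mg − N = mv²/r.
N = m(g − v²/r) = 1130 × (9.81 − (14.9)²/242) = 1130 × (9.81 − 0.9174) = 1130 × 8.893 = 10050 N.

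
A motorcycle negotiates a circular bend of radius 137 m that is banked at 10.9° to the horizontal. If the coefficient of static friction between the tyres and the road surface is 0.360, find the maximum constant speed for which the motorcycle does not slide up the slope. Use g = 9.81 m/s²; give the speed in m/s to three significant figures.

At the maximum speed, friction acts down the slope at its limiting value f = μN. Radially (horizontal, toward centre): N sinθ + μN cosθ = mv²/r. Vertically: N cosθ − μN sinθ = mg.
Dividing: v² = r g (sinθ + μcosθ)/(cosθ − μsinθ).
sinθ + μcosθ = 0.1891 + 0.360×0.9820 = 0.5426; cosθ − μsinθ = 0.9820 − 0.360×0.1891 = 0.9139.
v² = 137 × 9.81 × 0.5426/0.9139 = 798.0 m²/s², so v = 28.25 m/s.

28.2 m/s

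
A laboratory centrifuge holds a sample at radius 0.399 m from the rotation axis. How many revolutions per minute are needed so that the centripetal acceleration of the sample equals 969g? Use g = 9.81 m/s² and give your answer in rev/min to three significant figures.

Require ω²r = 969g, so ω = √(969 × 9.81/0.399) = 154.4 rad/s.
In rev/min: ω × 60/(2π) = 154.4 × 60/(2π) = 1474 rev/min.

1470 rev/min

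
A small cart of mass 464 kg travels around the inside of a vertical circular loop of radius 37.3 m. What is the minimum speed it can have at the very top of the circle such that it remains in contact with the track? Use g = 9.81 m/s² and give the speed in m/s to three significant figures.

At the top, both weight mg and N point toward the centre: N + mg = mv²/r.
At minimum speed N → 0, so mg = mv_min²/r ⇒ v_min = √(g r) = √(9.81 × 37.3) = 19.13 m/s.

19.1 m/s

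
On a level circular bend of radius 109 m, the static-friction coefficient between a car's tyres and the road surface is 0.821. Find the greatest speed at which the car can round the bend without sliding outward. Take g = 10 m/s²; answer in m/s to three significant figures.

29.9 m/s

The only inward force on a level bend is static friction, so at the limit f_s = μ_s N = μ_s m g = m v²/r.
Mass cancels: v_max = √(μ_s g r) = √(0.821 × 10.0 × 109) = √894.9 = 29.91 m/s.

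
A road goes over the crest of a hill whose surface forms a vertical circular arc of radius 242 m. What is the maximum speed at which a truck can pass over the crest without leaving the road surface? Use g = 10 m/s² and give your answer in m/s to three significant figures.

49.2 m/s

At the crest the centre of the circle is below the truck, so the net downward (centripetal) force is mg − N = mv²/r.
The truck leaves the road when N → 0, giving v_max = √(g r) = √(10.0 × 242) = 49.19 m/s.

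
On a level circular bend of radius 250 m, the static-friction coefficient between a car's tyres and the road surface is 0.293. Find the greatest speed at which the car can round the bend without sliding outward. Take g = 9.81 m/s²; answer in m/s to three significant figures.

26.8 m/s

Friction provides the centripetal force on a flat curve. At maximum speed it is at its limiting value: μ_s m g = m v²/r.
Mass cancels: v_max = √(μ_s g r) = √(0.293 × 9.81 × 250) = √718.6 = 26.81 m/s.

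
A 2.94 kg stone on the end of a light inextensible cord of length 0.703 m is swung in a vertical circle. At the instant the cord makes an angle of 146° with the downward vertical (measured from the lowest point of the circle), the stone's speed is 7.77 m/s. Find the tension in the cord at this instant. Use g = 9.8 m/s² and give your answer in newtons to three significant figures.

229 N

Take the radial direction toward the centre of the circle as positive. The component of the weight along the string toward the centre is −mg cos φ (φ measured from the bottom), so Newton's second law along the string gives T − mg cos φ = m v²/r.
cos 146° = -0.8290, so T = m(v²/r + g cos φ) = 2.94 × ((7.77)²/0.703 + 9.8 × -0.8290) = 2.94 × (85.88 + (-8.125)) = 2.94 × 77.75 = 228.6 N.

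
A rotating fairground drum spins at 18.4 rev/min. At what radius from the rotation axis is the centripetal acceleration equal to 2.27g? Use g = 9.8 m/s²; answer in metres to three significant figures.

ω = 18.4 rev/min × 2π/60 = 1.927 rad/s.
a_c = ω²r = 2.27g ⇒ r = 2.27 × 9.8 / (1.927)² = 22.25/3.713 = 5.992 m.

5.99 m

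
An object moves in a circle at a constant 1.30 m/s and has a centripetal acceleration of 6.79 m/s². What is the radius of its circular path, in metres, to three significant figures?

0.249 m

a_c = v²/r ⇒ r = v²/a_c = (1.30)²/6.79 = 1.690/6.79 = 0.2489 m.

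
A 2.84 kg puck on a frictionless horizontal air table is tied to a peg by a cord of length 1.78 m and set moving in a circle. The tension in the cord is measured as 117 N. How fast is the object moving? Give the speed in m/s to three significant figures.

8.56 m/s

T = m v²/r ⇒ v = √(T r / m) = √(117 × 1.78 / 2.84) = √73.33 = 8.563 m/s.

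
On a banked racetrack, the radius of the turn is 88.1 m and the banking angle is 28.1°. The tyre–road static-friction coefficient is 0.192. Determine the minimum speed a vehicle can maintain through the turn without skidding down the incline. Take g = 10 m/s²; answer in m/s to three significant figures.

16.5 m/s

At the minimum speed, friction acts up the slope at its limiting value f = μN. Radially (horizontal, toward centre): N sinθ − μN cosθ = mv²/r. Vertically: N cosθ + μN sinθ = mg.
Dividing: v² = r g (sinθ − μcosθ)/(cosθ + μsinθ).
sinθ − μcosθ = 0.4710 − 0.192×0.8821 = 0.3016; cosθ + μsinθ = 0.8821 + 0.192×0.4710 = 0.9726.
v² = 88.1 × 10.0 × 0.3016/0.9726 = 273.2 m²/s², so v = 16.53 m/s.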